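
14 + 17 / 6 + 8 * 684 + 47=33215 / 6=5535.83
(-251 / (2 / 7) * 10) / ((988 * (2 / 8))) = -8785 / 247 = -35.57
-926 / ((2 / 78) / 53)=-1914042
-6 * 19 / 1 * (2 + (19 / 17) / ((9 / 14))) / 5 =-85.24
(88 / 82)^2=1936 / 1681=1.15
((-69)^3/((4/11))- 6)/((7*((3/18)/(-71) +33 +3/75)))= -19242542475/4925914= -3906.39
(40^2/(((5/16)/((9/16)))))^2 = 8294400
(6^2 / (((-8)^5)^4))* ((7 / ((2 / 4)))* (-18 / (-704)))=567 / 50728546202701266944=0.00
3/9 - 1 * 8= -23/3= -7.67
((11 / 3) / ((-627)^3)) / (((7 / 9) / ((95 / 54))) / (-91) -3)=65 / 13130115471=0.00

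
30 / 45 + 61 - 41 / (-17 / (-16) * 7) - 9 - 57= -3515 / 357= -9.85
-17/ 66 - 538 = -538.26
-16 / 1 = -16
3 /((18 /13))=13 /6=2.17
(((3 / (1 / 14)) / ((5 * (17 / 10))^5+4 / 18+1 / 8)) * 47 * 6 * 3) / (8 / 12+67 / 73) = 2241074304 / 4434248111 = 0.51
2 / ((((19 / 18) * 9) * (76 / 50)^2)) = 0.09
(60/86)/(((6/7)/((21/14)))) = 105/86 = 1.22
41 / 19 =2.16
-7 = -7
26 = 26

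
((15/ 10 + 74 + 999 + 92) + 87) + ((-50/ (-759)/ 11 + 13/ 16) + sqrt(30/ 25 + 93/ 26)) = 1256.50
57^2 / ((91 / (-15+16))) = 3249 / 91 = 35.70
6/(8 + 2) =3/5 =0.60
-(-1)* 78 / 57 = 26 / 19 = 1.37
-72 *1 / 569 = -72 / 569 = -0.13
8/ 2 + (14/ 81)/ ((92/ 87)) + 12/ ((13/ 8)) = 186455/ 16146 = 11.55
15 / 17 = 0.88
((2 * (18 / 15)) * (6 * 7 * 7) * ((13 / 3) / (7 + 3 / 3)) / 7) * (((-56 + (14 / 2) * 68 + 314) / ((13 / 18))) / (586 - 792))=-138726 / 515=-269.37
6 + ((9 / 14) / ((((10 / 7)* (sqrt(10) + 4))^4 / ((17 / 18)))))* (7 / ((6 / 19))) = 721707067 / 77760000 - 10081799* sqrt(10) / 9720000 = 6.00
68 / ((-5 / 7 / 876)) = -416976 / 5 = -83395.20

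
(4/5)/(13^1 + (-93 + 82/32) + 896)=64/65485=0.00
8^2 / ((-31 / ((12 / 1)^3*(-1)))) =110592 / 31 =3567.48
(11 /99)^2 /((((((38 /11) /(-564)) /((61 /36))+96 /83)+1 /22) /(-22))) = -115173124 /508205421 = -0.23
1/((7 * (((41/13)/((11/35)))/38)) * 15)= 5434/150675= 0.04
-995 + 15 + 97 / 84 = -82223 / 84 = -978.85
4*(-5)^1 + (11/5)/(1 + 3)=-389/20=-19.45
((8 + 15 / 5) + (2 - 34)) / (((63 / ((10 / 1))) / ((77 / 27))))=-770 / 81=-9.51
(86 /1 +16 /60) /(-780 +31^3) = 1294 /435165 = 0.00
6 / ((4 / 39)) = 117 / 2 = 58.50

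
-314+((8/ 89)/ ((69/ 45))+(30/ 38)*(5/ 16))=-195208427/ 622288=-313.69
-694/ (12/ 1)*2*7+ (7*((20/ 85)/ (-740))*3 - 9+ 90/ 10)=-7639268/ 9435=-809.67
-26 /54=-13 /27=-0.48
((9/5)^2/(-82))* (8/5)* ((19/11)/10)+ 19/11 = 483797/281875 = 1.72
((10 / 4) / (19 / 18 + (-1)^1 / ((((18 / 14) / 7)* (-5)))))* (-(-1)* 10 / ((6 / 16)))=6000 / 193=31.09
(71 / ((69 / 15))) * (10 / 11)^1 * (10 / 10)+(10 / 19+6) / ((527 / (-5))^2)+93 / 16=19.84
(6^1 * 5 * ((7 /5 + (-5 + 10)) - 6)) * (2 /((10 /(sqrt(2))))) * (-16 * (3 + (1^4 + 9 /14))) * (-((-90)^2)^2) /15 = 5458752000 * sqrt(2) /7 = 1102834444.58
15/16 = 0.94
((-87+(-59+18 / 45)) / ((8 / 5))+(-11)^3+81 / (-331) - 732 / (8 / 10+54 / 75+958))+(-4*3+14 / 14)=-948838371 / 661669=-1434.01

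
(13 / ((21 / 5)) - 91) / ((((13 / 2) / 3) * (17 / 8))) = -2272 / 119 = -19.09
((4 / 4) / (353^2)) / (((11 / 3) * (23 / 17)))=51 / 31526077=0.00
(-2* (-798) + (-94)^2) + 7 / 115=1199687 / 115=10432.06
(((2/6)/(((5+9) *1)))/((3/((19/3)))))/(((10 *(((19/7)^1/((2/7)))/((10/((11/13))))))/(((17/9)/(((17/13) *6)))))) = 169/112266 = 0.00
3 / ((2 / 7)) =21 / 2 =10.50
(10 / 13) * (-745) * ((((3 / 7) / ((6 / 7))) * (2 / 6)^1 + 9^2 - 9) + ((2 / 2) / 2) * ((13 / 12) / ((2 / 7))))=-4414125 / 104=-42443.51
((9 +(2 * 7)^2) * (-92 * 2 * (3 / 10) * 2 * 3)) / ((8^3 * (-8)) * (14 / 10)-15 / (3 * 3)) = 1018440 / 86041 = 11.84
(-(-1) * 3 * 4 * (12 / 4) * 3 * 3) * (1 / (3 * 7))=108 / 7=15.43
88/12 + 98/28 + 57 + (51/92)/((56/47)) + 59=1967527/15456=127.30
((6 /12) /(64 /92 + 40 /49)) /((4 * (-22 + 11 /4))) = -161 /37488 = -0.00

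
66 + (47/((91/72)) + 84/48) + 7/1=40745/364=111.94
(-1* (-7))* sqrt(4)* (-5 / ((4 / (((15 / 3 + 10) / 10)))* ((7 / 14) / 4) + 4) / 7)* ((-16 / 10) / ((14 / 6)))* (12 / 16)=108 / 91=1.19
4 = 4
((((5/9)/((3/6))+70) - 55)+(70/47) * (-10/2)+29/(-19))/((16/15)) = 35855/5358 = 6.69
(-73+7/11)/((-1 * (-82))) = -398/451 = -0.88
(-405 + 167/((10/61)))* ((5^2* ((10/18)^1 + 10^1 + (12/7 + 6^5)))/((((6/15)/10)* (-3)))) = -376398319625/378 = -995762750.33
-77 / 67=-1.15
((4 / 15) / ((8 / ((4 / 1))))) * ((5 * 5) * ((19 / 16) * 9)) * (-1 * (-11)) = 3135 / 8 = 391.88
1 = 1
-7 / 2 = -3.50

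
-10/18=-5/9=-0.56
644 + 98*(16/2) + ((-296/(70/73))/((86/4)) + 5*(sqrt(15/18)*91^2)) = 2127532/1505 + 41405*sqrt(30)/6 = 39211.06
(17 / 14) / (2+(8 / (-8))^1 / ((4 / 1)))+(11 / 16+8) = 7355 / 784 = 9.38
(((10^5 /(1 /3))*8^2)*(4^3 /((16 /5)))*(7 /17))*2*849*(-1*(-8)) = 36513792000000 /17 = 2147870117647.06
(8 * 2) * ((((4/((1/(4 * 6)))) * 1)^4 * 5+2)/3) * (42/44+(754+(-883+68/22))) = -849037710704/3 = -283012570234.67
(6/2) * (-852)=-2556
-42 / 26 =-21 / 13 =-1.62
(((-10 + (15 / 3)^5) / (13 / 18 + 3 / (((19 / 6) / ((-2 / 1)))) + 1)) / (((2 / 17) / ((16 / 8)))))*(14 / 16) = -63387135 / 236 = -268589.56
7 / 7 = 1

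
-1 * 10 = -10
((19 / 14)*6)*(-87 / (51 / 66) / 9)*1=-12122 / 119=-101.87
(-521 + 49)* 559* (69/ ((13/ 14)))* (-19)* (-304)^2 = 34426141446144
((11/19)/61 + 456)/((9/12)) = 2114060/3477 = 608.01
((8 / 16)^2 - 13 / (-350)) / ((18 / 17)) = 1139 / 4200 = 0.27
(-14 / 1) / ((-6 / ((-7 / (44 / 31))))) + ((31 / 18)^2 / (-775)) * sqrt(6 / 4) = -1519 / 132 - 31 * sqrt(6) / 16200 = -11.51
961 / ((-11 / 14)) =-13454 / 11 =-1223.09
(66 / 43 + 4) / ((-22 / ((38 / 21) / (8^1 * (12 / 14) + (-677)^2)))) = -4522 / 4552650069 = -0.00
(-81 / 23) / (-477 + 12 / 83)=2241 / 303439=0.01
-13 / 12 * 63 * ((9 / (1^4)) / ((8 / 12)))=-7371 / 8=-921.38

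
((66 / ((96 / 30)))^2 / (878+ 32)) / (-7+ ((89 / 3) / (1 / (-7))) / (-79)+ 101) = 1290465 / 266750848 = 0.00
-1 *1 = -1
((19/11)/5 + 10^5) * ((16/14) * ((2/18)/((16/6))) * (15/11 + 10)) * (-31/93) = -19642925/1089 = -18037.58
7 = 7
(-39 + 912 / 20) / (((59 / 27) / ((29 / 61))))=25839 / 17995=1.44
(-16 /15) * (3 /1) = -16 /5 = -3.20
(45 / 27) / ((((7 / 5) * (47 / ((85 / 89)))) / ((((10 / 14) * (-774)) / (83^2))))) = -2741250 / 1412017663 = -0.00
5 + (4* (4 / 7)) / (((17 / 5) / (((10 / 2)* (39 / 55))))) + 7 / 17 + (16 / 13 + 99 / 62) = 10.62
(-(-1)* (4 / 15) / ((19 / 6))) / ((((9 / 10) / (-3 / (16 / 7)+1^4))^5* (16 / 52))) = -0.00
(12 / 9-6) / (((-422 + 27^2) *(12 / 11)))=-77 / 5526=-0.01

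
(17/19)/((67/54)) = 0.72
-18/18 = -1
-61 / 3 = -20.33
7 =7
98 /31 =3.16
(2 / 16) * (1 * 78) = 39 / 4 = 9.75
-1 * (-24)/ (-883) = -24/ 883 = -0.03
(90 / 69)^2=900 / 529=1.70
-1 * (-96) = 96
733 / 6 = 122.17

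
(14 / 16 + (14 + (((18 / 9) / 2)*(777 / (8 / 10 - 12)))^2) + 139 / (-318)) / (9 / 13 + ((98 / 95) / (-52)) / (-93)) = 1880670035075 / 269797984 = 6970.66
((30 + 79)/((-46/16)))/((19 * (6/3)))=-436/437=-1.00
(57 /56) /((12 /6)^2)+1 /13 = 965 /2912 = 0.33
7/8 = 0.88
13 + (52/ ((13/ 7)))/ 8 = 33/ 2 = 16.50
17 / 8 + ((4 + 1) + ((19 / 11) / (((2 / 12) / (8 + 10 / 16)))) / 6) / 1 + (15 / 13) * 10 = 19197 / 572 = 33.56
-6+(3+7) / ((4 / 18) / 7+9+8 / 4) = -708 / 139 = -5.09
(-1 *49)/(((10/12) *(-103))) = 0.57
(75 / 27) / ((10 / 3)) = 5 / 6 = 0.83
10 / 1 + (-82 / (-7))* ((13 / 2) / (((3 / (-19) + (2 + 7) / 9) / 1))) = 100.42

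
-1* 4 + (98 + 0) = 94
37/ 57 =0.65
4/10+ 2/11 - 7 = -353/55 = -6.42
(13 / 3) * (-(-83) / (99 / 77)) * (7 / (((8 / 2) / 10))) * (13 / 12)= 5303.42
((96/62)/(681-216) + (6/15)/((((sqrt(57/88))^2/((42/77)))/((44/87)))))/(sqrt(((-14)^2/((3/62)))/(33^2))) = 3793724 *sqrt(186)/574519435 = 0.09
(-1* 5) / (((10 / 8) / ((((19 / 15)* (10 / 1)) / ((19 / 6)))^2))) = -64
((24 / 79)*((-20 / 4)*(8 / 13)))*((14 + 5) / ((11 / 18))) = -328320 / 11297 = -29.06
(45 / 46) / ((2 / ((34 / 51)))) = 15 / 46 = 0.33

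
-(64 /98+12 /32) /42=-403 /16464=-0.02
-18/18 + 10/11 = -1/11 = -0.09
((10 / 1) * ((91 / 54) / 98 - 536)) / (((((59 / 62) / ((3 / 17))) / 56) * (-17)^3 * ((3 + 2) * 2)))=50245172 / 44349651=1.13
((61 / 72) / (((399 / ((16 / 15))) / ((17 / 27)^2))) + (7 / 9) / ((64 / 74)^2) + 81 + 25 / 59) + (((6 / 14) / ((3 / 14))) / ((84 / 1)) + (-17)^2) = 881315183354413 / 2372390415360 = 371.49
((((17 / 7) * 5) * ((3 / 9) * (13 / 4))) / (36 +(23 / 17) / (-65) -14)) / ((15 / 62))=2.47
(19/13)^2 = 361/169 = 2.14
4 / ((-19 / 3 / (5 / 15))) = -4 / 19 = -0.21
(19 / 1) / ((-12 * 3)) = -0.53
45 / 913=0.05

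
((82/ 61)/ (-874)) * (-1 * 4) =164/ 26657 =0.01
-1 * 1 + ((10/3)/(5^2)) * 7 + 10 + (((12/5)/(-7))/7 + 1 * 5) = 2188/147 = 14.88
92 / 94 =0.98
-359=-359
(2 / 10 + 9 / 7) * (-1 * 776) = -40352 / 35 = -1152.91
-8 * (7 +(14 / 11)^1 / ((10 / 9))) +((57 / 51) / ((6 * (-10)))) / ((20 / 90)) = -488051 / 7480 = -65.25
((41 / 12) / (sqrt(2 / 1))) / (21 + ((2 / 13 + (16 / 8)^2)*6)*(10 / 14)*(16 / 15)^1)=3731*sqrt(2) / 87336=0.06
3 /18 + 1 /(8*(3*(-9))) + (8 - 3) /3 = 395 /216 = 1.83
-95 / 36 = -2.64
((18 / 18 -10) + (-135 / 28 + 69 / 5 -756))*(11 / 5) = -1164273 / 700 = -1663.25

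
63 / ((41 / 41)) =63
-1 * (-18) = 18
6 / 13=0.46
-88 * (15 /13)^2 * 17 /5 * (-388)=26120160 /169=154557.16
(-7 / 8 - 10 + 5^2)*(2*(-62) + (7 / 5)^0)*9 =-125091 / 8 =-15636.38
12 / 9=4 / 3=1.33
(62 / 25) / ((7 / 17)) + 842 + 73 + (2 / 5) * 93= 958.22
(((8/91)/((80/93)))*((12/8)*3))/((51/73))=20367/30940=0.66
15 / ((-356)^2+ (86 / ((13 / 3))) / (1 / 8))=195 / 1649632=0.00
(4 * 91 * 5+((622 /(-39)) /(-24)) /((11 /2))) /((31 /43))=2524.68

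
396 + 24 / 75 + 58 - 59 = 9883 / 25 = 395.32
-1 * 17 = -17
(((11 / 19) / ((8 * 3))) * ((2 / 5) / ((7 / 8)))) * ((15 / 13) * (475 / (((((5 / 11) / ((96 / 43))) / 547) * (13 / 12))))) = 762474240 / 50869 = 14988.98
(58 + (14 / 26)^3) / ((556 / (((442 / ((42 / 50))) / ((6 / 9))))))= 82.56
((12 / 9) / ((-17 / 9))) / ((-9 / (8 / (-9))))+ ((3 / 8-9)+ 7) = -6223 / 3672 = -1.69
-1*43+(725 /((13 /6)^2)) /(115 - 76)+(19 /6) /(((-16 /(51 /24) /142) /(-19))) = 924356155 /843648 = 1095.67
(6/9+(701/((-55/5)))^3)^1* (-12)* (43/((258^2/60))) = 20668272820/171699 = 120375.03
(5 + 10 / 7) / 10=0.64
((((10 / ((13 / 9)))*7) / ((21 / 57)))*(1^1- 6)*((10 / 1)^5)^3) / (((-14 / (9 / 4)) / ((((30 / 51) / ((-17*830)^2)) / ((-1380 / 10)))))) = -160312500000000000 / 70838960101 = -2263055.52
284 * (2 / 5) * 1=568 / 5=113.60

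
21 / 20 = 1.05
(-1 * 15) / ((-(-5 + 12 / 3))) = -15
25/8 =3.12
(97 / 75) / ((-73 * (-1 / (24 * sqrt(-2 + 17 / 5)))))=776 * sqrt(35) / 9125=0.50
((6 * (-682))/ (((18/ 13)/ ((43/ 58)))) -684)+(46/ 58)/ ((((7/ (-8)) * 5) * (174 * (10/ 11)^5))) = -2115658776391/ 735875000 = -2875.02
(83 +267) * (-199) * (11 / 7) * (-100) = 10945000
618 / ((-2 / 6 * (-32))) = 927 / 16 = 57.94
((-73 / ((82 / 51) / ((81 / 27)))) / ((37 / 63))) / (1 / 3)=-2110941 / 3034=-695.76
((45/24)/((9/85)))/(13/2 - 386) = -425/9108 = -0.05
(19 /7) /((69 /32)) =608 /483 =1.26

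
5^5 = 3125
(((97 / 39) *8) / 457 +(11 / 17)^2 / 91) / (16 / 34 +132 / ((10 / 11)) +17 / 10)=17357390 / 53135834661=0.00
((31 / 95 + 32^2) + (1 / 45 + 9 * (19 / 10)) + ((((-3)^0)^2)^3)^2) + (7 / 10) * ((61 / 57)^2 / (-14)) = 1505213 / 1444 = 1042.39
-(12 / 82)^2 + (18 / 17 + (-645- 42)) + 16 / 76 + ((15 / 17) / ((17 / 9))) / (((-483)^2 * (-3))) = -164073345785038 / 239260446691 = -685.75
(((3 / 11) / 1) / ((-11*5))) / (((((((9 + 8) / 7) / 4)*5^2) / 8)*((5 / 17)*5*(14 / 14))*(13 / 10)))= -1344 / 983125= -0.00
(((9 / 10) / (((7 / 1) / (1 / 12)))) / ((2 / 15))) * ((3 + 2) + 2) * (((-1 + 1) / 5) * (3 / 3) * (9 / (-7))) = 0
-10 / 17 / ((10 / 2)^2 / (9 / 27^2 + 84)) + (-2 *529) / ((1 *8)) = -739321 / 5508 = -134.23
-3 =-3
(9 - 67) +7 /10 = -573 /10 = -57.30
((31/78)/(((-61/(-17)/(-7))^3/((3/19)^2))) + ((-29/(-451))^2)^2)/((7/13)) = -6482299002497259241/47460347103697625174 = -0.14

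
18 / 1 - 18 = 0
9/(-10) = -9/10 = -0.90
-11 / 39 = -0.28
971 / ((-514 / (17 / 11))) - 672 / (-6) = 616741 / 5654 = 109.08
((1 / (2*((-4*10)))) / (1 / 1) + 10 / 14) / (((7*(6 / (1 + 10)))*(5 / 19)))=27379 / 39200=0.70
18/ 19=0.95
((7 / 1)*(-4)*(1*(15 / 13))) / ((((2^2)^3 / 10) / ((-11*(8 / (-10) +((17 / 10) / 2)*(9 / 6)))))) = 21945 / 832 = 26.38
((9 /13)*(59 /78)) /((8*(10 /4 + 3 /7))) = 1239 /55432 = 0.02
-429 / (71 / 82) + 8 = -34610 / 71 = -487.46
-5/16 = -0.31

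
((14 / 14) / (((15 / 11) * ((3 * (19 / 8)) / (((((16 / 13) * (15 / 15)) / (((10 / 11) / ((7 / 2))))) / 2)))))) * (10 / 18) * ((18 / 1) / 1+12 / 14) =85184 / 33345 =2.55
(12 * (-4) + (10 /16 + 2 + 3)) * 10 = -1695 /4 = -423.75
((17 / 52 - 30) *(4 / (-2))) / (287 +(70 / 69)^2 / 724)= 1329666363 / 6430343192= 0.21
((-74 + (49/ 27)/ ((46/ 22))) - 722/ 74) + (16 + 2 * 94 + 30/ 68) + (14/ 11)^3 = 128533962085/ 1039801158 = 123.61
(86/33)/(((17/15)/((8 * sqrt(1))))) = 3440/187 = 18.40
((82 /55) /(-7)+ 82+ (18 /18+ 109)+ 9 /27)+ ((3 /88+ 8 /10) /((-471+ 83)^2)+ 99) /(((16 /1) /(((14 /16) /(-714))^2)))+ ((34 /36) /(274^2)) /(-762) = 123393212235154939199411 /642270371882837999616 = 192.12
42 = 42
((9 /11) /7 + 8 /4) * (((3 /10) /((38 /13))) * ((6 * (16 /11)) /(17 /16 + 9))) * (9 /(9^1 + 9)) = 1220544 /12954865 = 0.09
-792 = -792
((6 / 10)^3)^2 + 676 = 10563229 / 15625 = 676.05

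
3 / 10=0.30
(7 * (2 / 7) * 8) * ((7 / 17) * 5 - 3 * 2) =-1072 / 17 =-63.06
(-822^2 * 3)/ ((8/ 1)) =-506763/ 2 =-253381.50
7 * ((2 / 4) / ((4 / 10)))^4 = 4375 / 256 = 17.09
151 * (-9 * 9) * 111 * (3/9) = -452547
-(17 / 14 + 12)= -185 / 14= -13.21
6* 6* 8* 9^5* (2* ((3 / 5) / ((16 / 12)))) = 76527504 / 5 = 15305500.80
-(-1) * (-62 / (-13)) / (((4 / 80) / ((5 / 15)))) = 1240 / 39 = 31.79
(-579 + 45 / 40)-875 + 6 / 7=-81313 / 56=-1452.02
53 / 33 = 1.61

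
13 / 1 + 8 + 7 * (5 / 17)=23.06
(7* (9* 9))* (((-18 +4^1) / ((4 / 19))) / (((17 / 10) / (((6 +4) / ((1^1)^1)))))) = -3770550 / 17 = -221797.06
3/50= 0.06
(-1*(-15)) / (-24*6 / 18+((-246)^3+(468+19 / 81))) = -1215 / 1205804537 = -0.00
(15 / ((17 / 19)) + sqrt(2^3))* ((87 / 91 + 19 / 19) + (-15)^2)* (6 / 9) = 82612* sqrt(2) / 273 + 3924070 / 1547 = 2964.52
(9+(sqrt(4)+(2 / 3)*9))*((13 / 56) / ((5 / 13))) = 2873 / 280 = 10.26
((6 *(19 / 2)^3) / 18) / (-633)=-6859 / 15192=-0.45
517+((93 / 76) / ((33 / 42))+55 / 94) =5099537 / 9823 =519.14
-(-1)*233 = 233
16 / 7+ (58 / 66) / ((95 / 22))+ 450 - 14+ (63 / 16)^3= 4081967221 / 8171520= 499.54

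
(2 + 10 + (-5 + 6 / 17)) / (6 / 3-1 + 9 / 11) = 4.04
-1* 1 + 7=6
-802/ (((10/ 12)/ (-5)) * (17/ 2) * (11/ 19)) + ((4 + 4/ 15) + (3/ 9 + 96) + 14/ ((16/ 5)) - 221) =6446373/ 7480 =861.81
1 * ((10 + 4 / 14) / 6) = 12 / 7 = 1.71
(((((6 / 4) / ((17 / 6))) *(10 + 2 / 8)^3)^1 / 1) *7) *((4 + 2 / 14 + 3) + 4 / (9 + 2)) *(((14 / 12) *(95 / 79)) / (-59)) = -2337455715 / 3281344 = -712.35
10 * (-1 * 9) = -90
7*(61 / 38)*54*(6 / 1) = 69174 / 19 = 3640.74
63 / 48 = 21 / 16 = 1.31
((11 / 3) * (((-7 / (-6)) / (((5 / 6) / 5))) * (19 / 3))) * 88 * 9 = 128744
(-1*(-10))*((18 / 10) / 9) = 2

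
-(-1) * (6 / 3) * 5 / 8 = 5 / 4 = 1.25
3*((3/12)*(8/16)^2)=3/16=0.19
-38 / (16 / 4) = -19 / 2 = -9.50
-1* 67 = -67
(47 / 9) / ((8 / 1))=47 / 72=0.65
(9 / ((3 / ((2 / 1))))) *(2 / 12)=1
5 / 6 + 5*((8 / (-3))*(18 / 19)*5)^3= -414685705 / 41154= -10076.44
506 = 506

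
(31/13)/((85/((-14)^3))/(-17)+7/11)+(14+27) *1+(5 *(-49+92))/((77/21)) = 284751968/2754609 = 103.37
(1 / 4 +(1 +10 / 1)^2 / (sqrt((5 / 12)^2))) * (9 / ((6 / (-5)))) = -17439 / 8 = -2179.88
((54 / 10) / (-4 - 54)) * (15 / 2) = -0.70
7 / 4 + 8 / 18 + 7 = 331 / 36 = 9.19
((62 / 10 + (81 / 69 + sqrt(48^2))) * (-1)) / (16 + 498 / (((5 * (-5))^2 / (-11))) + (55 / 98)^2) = -7644784000 / 1042357999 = -7.33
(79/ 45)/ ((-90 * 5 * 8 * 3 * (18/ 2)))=-0.00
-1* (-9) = 9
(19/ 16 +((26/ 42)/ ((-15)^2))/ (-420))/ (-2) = -9426323/ 15876000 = -0.59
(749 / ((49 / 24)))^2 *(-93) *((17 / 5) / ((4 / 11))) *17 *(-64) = 31194892827648 / 245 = 127326093174.07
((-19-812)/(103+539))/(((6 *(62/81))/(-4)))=7479/6634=1.13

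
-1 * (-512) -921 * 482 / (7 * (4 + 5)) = -137222 / 21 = -6534.38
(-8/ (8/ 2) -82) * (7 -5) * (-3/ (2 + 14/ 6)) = 1512/ 13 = 116.31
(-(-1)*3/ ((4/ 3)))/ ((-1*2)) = -9/ 8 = -1.12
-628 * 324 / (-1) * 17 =3459024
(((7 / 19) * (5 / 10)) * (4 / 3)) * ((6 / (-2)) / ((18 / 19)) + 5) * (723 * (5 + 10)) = 92785 / 19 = 4883.42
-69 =-69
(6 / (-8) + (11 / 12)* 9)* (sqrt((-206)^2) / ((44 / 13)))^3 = 36010818285 / 21296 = 1690966.30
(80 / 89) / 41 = 80 / 3649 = 0.02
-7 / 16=-0.44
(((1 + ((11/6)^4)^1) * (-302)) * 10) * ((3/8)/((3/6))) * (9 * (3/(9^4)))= -12032435/104976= -114.62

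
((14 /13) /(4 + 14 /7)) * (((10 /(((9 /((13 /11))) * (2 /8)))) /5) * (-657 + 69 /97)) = -1188320 /9603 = -123.74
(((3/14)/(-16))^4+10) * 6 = 75528929523/1258815488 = 60.00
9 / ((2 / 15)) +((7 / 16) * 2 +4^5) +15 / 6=8759 / 8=1094.88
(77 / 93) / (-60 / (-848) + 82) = 16324 / 1618107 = 0.01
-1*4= -4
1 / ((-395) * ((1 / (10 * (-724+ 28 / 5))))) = 7184 / 395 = 18.19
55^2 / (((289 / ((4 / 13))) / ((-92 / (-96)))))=69575 / 22542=3.09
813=813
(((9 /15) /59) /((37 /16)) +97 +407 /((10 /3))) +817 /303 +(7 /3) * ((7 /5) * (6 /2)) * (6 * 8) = 4578555053 /6614490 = 692.20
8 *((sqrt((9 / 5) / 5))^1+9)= 76.80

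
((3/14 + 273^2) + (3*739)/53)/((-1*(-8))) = 55331715/5936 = 9321.38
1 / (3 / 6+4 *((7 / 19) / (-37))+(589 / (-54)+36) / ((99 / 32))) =3758238 / 32211511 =0.12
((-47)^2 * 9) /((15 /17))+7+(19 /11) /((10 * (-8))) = 3966825 /176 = 22538.78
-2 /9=-0.22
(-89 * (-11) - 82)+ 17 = 914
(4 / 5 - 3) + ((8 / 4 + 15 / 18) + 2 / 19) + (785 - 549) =236.74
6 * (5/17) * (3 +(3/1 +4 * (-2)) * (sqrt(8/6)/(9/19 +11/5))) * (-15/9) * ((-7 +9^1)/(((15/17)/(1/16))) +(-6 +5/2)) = 2015/68 - 957125 * sqrt(3)/77724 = 8.30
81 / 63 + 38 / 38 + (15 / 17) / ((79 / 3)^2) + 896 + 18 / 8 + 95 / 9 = 24359374735 / 26736444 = 911.09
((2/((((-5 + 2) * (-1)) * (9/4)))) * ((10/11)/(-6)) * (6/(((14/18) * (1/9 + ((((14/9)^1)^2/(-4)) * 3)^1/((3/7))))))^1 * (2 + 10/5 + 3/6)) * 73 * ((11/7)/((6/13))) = 768690/8183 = 93.94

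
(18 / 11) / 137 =18 / 1507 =0.01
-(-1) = 1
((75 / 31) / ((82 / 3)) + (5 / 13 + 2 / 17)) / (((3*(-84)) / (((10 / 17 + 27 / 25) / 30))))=-78435961 / 601668522000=-0.00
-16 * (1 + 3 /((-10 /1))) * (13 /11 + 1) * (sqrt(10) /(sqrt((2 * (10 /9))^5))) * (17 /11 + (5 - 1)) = -622566 * sqrt(2) /15125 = -58.21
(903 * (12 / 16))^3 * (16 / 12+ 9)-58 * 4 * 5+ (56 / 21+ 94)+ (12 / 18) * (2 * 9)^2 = 616294929011 / 192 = 3209869421.93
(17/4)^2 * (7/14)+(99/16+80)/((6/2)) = 3625/96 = 37.76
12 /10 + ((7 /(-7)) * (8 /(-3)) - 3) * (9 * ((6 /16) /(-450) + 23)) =-27119 /400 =-67.80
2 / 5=0.40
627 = 627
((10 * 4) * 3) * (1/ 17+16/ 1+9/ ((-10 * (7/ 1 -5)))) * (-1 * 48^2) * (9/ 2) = -19419873.88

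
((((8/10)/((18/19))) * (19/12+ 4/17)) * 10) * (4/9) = 28196/4131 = 6.83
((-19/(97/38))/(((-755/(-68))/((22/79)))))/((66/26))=-1276496/17356695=-0.07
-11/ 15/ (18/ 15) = -11/ 18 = -0.61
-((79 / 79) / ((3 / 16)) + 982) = -2962 / 3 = -987.33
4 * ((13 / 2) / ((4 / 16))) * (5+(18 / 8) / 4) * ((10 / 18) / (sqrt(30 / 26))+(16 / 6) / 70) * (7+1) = 18512 / 105+4628 * sqrt(195) / 27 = 2569.88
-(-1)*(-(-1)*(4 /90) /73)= 2 /3285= 0.00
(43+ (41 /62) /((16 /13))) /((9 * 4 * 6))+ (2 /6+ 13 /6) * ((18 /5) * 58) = 111893173 /214272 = 522.20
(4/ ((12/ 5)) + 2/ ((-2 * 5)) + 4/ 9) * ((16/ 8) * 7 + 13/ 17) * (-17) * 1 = -21586/ 45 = -479.69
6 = 6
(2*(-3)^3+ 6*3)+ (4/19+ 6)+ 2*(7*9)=1828/19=96.21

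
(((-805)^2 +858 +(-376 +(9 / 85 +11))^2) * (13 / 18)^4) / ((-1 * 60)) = -161374560521291 / 45507096000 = -3546.14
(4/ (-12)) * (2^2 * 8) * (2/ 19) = -64/ 57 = -1.12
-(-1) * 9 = 9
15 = 15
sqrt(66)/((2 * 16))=sqrt(66)/32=0.25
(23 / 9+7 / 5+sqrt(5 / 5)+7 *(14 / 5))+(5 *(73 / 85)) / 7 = 26956 / 1071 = 25.17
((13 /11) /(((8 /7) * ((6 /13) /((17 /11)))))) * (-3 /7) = -2873 /1936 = -1.48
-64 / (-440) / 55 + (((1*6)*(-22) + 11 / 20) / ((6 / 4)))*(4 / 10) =-63617 / 1815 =-35.05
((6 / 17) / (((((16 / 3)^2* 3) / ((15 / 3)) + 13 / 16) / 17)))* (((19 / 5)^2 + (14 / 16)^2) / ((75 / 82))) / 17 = 2992467 / 9118375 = 0.33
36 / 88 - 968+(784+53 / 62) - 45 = -77658 / 341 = -227.74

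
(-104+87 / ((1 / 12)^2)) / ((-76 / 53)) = -164618 / 19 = -8664.11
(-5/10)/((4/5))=-0.62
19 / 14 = 1.36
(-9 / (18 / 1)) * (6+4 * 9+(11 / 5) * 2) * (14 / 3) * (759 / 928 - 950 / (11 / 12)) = 24665319 / 220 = 112115.09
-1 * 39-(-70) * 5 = 311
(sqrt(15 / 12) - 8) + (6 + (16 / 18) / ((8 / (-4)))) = -22 / 9 + sqrt(5) / 2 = -1.33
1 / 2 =0.50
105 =105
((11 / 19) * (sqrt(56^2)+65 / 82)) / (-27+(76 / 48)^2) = -3688344 / 2747533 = -1.34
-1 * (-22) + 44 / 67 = 1518 / 67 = 22.66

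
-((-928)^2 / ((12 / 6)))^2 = -185409470464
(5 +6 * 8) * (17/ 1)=901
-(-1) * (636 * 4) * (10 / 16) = 1590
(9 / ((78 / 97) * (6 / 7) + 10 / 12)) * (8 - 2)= 219996 / 6203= 35.47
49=49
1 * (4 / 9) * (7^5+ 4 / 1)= 67244 / 9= 7471.56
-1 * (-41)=41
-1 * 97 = -97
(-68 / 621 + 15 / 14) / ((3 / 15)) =4.81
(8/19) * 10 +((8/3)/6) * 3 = 316/57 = 5.54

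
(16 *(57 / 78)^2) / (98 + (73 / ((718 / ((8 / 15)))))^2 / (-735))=0.09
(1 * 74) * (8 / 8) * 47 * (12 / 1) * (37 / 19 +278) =221993784 / 19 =11683883.37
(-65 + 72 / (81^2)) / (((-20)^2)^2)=-47377 / 116640000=-0.00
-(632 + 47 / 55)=-632.85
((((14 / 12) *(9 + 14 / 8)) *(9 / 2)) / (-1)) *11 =-9933 / 16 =-620.81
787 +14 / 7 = 789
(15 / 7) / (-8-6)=-15 / 98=-0.15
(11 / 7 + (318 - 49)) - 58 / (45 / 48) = 208.70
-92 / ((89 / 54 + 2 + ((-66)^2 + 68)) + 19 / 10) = -12420 / 597989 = -0.02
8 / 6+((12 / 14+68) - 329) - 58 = -6653 / 21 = -316.81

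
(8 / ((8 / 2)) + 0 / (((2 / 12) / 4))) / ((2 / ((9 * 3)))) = 27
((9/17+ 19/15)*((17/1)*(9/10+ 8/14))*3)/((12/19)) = 448153/2100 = 213.41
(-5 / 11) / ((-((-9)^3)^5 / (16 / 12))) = -0.00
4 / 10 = 2 / 5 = 0.40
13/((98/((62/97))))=403/4753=0.08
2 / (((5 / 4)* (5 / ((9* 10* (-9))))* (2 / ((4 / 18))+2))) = -1296 / 55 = -23.56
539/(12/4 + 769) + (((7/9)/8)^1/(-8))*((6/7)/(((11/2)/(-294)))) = 21315/16984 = 1.26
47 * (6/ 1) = 282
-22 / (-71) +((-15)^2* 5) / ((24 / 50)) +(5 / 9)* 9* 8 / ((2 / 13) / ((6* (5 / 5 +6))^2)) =130919473 / 284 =460984.06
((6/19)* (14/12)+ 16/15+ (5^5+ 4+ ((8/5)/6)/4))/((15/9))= 892193/475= 1878.30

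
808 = 808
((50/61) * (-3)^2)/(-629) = -450/38369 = -0.01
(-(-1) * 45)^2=2025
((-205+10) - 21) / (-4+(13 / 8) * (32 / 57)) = 1539 / 22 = 69.95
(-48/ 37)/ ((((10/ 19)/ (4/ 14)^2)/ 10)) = -3648/ 1813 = -2.01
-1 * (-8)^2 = -64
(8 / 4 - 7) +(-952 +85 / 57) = -955.51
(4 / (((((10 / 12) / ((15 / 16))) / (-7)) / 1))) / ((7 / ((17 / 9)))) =-17 / 2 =-8.50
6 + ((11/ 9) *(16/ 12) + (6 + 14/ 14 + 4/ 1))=503/ 27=18.63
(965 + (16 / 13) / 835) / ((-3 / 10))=-6983394 / 2171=-3216.67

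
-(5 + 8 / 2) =-9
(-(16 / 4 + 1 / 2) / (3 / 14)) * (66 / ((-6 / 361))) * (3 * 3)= 750519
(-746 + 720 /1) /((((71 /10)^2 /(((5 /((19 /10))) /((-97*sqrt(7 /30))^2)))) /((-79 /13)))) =23700000 /6308292277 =0.00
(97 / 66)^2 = 9409 / 4356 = 2.16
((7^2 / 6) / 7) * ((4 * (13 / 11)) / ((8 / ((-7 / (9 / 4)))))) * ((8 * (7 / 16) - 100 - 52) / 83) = 637 / 166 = 3.84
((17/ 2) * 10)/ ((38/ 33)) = 73.82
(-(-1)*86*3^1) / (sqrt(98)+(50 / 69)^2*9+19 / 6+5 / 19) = -7652497425372 / 114502134407+6568085426616*sqrt(2) / 114502134407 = 14.29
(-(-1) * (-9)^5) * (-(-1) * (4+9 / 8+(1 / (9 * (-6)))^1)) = -2412261 / 8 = -301532.62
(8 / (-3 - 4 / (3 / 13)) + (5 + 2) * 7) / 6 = 8.10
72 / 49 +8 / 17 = 1616 / 833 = 1.94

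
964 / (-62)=-482 / 31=-15.55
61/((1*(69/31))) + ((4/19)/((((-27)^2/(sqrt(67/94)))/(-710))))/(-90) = 142*sqrt(6298)/5858973 + 1891/69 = 27.41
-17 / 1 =-17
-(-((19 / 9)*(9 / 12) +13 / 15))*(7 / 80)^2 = 2401 / 128000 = 0.02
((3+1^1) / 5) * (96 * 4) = 1536 / 5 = 307.20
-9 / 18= -1 / 2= -0.50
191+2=193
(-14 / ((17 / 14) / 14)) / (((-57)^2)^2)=-2744 / 179452017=-0.00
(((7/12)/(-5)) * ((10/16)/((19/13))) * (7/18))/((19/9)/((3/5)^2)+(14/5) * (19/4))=-9555/9437984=-0.00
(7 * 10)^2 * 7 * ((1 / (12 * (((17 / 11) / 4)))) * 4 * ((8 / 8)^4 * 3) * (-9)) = -13582800 / 17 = -798988.24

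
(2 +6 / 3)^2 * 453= 7248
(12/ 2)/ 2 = 3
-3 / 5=-0.60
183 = 183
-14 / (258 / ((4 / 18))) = -14 / 1161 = -0.01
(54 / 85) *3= 1.91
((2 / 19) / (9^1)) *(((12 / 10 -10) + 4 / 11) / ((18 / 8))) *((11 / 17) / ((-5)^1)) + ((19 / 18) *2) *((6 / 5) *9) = 14916622 / 654075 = 22.81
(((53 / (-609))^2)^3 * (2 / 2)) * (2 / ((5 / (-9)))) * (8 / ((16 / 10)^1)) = -44328722258 / 5668409880278649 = -0.00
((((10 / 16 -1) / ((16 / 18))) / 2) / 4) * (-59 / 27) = 0.12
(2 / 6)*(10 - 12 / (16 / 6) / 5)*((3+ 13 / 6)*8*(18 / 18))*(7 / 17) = 39494 / 765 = 51.63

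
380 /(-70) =-38 /7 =-5.43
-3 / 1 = -3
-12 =-12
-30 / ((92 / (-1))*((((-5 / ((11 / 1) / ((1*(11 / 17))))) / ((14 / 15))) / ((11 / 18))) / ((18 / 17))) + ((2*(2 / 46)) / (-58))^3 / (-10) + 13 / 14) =-1142452707550 / 1741622168687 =-0.66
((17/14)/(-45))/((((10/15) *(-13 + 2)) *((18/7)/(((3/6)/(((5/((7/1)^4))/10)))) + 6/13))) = 530621/66710160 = 0.01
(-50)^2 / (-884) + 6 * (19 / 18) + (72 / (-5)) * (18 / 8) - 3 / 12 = -29.14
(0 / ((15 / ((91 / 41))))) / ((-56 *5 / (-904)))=0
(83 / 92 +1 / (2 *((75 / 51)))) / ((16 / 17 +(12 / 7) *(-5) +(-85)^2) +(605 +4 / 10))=339983 / 2141092080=0.00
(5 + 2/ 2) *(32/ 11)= 192/ 11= 17.45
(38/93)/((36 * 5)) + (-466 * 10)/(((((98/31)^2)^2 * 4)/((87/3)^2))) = -3786727541234773/386011074960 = -9809.89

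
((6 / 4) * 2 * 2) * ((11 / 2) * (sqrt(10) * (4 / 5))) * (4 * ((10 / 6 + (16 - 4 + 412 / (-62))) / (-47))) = -114928 * sqrt(10) / 7285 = -49.89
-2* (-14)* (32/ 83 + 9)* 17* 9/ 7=476748/ 83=5743.95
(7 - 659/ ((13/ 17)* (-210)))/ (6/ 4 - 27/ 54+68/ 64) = 242504/ 45045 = 5.38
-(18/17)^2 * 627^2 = -127373796/289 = -440739.78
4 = 4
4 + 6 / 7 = 34 / 7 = 4.86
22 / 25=0.88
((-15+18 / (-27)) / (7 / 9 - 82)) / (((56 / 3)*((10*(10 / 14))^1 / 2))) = 423 / 146200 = 0.00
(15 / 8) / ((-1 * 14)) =-15 / 112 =-0.13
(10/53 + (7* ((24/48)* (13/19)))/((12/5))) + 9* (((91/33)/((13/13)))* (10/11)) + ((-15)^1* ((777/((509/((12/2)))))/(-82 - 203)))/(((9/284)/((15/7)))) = 83868411215/1488482952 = 56.34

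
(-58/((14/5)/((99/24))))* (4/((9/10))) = -7975/21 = -379.76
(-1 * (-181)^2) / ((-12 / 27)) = 294849 / 4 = 73712.25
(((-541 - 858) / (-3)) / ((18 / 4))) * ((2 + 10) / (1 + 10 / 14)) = 19586 / 27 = 725.41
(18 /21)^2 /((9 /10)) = 40 /49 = 0.82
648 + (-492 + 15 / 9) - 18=419 / 3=139.67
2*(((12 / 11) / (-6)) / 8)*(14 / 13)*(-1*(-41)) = -287 / 143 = -2.01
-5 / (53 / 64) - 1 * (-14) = 422 / 53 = 7.96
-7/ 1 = -7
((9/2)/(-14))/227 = -9/6356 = -0.00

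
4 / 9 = 0.44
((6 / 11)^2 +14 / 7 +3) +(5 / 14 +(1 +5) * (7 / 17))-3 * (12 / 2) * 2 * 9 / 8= -466164 / 14399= -32.37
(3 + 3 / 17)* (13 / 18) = 39 / 17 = 2.29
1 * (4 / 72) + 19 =343 / 18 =19.06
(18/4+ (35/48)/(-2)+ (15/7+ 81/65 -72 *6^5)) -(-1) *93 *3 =-24442693573/43680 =-559585.48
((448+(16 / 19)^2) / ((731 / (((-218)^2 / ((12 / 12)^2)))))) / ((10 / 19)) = 55426.08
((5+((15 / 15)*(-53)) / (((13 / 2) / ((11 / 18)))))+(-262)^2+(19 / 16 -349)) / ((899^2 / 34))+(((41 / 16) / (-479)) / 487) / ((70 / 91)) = 10140132896623339 / 3529309153462560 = 2.87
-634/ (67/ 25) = -15850/ 67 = -236.57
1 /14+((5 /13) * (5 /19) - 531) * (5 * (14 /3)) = -128508619 /10374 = -12387.57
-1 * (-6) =6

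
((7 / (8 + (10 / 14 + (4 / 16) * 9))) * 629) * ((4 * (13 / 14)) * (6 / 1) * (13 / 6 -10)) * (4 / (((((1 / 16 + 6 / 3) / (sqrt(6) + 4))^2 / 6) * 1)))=-88153554944 / 10131 -352614219776 * sqrt(6) / 111441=-16451880.54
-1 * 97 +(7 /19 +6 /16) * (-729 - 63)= -13030 /19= -685.79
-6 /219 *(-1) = 2 /73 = 0.03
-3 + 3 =0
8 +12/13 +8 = 220/13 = 16.92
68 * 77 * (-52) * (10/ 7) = -388960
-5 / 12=-0.42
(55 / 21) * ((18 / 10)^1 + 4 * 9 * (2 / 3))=473 / 7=67.57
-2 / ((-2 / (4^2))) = 16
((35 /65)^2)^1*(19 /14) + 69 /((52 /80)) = 36013 /338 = 106.55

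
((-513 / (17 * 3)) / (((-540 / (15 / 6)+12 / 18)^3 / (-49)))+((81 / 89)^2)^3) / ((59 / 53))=3610282041961712398233 / 7072694931165848412952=0.51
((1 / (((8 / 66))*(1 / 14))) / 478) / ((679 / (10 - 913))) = -29799 / 92732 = -0.32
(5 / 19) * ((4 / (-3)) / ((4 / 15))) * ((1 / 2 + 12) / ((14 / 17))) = -10625 / 532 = -19.97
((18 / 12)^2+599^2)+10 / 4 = 1435223 / 4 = 358805.75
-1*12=-12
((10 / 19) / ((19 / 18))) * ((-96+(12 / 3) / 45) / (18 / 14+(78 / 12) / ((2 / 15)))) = -483392 / 505761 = -0.96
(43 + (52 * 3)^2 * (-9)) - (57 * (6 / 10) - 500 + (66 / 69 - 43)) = -25124413 / 115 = -218473.16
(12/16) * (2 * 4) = 6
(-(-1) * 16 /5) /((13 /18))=4.43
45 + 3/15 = 45.20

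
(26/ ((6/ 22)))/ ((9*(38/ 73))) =10439/ 513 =20.35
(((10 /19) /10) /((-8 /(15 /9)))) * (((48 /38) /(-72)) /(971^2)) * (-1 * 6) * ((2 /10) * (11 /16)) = -0.00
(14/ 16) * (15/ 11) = 105/ 88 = 1.19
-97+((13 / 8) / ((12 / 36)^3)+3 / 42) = -2971 / 56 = -53.05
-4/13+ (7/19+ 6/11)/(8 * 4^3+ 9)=-433073/1415557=-0.31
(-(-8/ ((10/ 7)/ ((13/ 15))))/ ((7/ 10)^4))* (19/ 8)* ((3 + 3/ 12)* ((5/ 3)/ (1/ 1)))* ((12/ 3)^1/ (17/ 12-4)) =-12844000/ 31899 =-402.65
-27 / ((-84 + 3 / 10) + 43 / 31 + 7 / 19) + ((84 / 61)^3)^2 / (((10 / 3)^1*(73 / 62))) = 18759168617520712014 / 9076259084957802545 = 2.07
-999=-999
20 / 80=1 / 4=0.25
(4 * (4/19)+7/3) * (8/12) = 362/171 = 2.12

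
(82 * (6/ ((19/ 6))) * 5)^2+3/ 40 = 8714305083/ 14440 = 603483.73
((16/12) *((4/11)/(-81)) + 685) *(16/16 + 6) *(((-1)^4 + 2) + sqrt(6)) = 12816923 *sqrt(6)/2673 + 12816923/891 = 26130.07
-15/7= -2.14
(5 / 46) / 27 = 0.00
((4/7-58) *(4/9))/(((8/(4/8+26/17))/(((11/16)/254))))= -16951/967232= -0.02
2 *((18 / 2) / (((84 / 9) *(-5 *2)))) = -27 / 140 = -0.19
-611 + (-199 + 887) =77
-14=-14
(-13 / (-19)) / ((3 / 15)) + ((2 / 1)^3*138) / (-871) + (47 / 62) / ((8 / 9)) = 24677171 / 8208304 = 3.01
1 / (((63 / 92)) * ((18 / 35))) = 230 / 81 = 2.84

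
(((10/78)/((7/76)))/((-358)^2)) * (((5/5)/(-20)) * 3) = -19/11662924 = -0.00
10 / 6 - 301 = -898 / 3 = -299.33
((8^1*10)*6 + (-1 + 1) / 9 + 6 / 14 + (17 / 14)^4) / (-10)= -48.26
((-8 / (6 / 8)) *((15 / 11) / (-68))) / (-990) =-4 / 18513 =-0.00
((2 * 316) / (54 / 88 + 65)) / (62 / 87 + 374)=302412 / 11764525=0.03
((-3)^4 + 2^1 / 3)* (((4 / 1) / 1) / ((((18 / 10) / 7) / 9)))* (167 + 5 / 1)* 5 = 29498000 / 3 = 9832666.67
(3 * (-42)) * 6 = -756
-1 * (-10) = 10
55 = 55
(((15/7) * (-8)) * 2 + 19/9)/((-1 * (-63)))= -2027/3969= -0.51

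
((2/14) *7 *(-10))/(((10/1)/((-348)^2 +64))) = -121168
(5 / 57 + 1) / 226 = 31 / 6441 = 0.00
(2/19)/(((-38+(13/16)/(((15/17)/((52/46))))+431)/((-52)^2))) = 14926080/20663507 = 0.72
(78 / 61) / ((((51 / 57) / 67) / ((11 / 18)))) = 182039 / 3111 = 58.51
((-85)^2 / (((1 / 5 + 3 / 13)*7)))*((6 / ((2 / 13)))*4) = 18315375 / 49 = 373783.16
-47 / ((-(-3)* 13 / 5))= -235 / 39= -6.03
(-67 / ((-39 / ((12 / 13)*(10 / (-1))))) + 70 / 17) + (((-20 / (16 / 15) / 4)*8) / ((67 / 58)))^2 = 13439671655 / 12896897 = 1042.09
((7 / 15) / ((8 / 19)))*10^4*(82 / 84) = 97375 / 9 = 10819.44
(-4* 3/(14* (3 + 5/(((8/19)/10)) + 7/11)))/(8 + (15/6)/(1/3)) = -176/389515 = -0.00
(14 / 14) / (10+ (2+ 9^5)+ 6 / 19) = 19 / 1122165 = 0.00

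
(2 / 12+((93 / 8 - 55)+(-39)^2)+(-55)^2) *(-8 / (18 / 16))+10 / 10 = -864509 / 27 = -32018.85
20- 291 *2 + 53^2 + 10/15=6743/3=2247.67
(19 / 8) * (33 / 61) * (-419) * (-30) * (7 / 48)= 9194955 / 3904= 2355.27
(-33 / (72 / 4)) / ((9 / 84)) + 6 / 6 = -16.11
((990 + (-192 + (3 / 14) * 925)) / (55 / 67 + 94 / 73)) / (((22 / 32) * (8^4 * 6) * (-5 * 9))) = -22738259 / 36592174080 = -0.00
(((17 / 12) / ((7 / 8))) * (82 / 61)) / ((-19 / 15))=-13940 / 8113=-1.72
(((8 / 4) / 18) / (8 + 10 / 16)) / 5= 8 / 3105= 0.00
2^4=16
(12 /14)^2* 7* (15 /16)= 4.82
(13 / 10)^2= 169 / 100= 1.69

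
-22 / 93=-0.24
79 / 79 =1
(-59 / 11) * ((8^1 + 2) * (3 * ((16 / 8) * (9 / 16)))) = -181.02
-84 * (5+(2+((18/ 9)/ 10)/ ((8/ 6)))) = -3003/ 5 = -600.60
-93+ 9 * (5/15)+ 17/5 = -433/5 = -86.60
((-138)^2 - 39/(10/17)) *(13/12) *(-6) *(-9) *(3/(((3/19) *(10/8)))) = 421874271/25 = 16874970.84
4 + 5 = 9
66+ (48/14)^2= 3810/49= 77.76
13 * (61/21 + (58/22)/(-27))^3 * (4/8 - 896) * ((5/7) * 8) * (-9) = 10284241680477440/776562633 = 13243286.82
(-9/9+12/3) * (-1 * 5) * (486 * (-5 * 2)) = 72900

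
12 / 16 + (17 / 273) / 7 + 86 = 663185 / 7644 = 86.76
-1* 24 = -24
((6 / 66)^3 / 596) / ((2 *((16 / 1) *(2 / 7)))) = 7 / 50769664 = 0.00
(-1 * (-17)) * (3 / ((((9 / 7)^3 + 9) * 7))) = 833 / 1272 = 0.65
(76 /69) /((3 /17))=1292 /207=6.24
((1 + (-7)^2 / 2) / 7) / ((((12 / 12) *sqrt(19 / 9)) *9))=17 *sqrt(19) / 266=0.28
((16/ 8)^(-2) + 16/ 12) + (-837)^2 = 8406847/ 12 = 700570.58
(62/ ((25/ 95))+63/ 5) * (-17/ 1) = -21097/ 5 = -4219.40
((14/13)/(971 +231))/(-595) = -1/664105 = -0.00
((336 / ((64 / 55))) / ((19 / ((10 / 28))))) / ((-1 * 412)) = -825 / 62624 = -0.01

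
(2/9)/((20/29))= 29/90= 0.32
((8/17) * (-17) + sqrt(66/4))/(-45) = 8/45 - sqrt(66)/90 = 0.09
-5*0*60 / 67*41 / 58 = 0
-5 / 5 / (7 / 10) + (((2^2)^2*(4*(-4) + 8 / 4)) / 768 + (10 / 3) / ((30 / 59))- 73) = -34355 / 504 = -68.16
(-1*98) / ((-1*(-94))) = -49 / 47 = -1.04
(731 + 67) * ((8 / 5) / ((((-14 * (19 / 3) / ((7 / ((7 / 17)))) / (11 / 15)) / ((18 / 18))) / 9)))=-40392 / 25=-1615.68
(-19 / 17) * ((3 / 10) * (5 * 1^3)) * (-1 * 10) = 285 / 17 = 16.76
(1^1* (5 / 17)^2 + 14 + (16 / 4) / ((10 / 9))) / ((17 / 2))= 51114 / 24565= 2.08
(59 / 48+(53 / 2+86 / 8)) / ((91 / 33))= 20317 / 1456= 13.95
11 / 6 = 1.83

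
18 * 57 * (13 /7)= 13338 /7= 1905.43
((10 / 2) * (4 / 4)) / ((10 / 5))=5 / 2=2.50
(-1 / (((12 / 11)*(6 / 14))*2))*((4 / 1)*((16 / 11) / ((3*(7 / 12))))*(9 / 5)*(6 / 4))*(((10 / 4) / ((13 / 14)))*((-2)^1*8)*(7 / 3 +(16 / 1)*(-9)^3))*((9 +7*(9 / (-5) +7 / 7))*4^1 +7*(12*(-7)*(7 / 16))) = 15275178688 / 13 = 1175013745.23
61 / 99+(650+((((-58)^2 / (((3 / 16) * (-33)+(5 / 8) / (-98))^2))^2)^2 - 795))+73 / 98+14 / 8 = 21140866203320673430907395996898371 / 357602704426252811540064204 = 59118306.27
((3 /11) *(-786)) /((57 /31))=-24366 /209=-116.58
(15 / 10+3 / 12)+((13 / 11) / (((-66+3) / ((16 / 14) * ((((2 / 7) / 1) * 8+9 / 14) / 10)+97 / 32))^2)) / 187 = 7257794568013 / 4147268428800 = 1.75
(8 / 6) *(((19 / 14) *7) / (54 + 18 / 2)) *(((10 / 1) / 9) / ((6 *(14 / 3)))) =95 / 11907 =0.01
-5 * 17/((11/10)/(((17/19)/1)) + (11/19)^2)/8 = -2608225/384076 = -6.79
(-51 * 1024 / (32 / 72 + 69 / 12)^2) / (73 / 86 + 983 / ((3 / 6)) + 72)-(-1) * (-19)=-57163932445 / 2906510863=-19.67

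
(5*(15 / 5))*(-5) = -75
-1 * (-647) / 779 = 647 / 779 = 0.83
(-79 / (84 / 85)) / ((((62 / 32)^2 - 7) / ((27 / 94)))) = 644640 / 91133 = 7.07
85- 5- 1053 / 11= -15.73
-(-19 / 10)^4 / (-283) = 0.05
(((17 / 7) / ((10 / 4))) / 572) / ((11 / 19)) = 323 / 110110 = 0.00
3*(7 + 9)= 48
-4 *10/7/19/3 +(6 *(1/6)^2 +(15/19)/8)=527/3192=0.17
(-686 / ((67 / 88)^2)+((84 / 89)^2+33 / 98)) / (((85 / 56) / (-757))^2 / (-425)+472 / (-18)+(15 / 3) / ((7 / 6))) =679875013385399775456 / 12615586186108155473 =53.89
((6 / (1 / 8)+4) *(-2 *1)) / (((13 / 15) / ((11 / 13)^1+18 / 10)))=-4128 / 13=-317.54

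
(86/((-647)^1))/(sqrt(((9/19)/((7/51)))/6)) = -86*sqrt(4522)/32997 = -0.18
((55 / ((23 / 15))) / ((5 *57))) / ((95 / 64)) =704 / 8303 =0.08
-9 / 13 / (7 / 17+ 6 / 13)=-153 / 193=-0.79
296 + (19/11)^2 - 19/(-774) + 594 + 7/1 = 84289351/93654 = 900.01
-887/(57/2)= -1774/57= -31.12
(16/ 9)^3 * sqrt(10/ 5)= 4096 * sqrt(2)/ 729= 7.95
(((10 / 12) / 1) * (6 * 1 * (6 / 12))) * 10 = 25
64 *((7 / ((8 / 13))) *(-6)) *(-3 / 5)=13104 / 5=2620.80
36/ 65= 0.55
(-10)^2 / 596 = 25 / 149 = 0.17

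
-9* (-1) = 9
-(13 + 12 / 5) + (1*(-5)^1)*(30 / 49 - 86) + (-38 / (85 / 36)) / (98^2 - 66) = 86045409 / 209083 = 411.54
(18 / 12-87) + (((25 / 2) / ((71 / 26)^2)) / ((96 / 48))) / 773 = -666326053 / 7793386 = -85.50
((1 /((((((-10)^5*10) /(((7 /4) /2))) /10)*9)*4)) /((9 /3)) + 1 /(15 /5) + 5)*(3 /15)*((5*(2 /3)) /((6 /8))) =460799993 /97200000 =4.74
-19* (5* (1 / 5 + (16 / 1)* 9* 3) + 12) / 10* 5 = -41287 / 2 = -20643.50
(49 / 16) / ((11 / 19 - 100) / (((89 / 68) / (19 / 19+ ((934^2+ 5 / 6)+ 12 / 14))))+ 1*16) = -1740039 / 37650880328224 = -0.00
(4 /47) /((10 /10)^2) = 4 /47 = 0.09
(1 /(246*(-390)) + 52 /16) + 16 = 461711 /23985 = 19.25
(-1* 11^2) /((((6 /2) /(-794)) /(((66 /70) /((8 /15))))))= 1585221 /28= 56615.04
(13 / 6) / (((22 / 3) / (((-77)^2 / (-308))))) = -91 / 16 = -5.69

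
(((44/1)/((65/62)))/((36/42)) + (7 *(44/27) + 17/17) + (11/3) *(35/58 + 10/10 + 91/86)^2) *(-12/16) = -119185888199/1819360530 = -65.51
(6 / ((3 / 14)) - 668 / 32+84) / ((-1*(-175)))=729 / 1400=0.52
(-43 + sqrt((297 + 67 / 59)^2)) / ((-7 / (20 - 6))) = -30106 / 59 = -510.27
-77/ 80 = -0.96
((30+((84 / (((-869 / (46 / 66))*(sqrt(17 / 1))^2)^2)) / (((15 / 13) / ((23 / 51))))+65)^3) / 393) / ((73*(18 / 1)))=61136965451001921327084386669247252716220745397 / 114948757992234648167209744838474334005375322750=0.53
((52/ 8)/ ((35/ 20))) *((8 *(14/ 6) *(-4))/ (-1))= 832/ 3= 277.33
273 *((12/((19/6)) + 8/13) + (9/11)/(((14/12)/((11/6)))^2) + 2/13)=238881/133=1796.10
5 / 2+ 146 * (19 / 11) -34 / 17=5559 / 22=252.68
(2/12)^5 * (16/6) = 1/2916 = 0.00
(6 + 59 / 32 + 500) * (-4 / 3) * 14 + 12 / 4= -37907 / 4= -9476.75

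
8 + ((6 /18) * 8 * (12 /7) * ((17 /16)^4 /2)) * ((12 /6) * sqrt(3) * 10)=108.91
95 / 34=2.79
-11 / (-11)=1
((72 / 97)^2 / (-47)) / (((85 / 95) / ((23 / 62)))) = -1132704 / 233051521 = -0.00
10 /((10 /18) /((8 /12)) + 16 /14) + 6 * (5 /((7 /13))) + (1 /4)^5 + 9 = 41512517 /594944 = 69.78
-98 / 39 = -2.51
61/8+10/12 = 203/24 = 8.46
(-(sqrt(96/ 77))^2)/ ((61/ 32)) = -3072/ 4697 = -0.65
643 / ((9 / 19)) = 12217 / 9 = 1357.44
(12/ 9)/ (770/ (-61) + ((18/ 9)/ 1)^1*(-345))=-61/ 32145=-0.00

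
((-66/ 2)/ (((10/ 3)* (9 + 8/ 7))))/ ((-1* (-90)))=-77/ 7100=-0.01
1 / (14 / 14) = 1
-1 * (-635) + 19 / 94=59709 / 94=635.20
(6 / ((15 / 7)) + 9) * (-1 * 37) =-436.60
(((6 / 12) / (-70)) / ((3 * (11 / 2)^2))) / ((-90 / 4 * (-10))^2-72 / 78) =-13 / 8361325665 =-0.00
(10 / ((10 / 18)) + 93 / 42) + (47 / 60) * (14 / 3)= 7519 / 315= 23.87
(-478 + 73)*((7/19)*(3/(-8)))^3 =1.07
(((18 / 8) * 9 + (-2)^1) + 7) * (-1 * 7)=-707 / 4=-176.75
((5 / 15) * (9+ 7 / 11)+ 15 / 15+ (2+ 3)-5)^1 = 139 / 33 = 4.21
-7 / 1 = -7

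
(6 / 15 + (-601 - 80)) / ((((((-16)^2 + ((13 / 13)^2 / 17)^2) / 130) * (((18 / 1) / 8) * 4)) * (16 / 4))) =-12785071 / 1331730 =-9.60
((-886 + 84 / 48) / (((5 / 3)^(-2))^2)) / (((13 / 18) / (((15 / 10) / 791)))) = -736875 / 41132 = -17.91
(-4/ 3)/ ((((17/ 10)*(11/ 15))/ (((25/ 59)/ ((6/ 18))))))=-15000/ 11033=-1.36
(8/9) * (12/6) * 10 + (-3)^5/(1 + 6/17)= -33499/207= -161.83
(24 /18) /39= 4 /117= 0.03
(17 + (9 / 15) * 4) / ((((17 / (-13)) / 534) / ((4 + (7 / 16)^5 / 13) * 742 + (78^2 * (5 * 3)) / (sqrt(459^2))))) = -9505927411088967 / 378798080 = -25094972.53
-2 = -2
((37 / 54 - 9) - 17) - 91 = -6281 / 54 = -116.31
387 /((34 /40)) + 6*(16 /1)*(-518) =-837636 /17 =-49272.71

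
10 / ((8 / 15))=75 / 4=18.75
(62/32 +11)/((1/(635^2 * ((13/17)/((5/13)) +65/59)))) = 32335338555/2006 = 16119311.34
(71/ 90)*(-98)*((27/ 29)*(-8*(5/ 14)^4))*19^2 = 9611625/ 2842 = 3381.99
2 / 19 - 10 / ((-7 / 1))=204 / 133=1.53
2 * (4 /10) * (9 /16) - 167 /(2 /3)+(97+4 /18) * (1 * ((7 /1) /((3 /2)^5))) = -7017187 /43740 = -160.43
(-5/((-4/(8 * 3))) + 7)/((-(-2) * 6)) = 37/12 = 3.08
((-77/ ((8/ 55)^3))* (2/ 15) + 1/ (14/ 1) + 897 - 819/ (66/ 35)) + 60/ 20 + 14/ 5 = -847895551/ 295680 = -2867.61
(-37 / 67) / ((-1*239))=37 / 16013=0.00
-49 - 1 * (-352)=303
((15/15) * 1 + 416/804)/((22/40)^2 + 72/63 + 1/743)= 634522000/604953921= 1.05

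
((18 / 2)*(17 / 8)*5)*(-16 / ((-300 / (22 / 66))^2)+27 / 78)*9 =7745183 / 26000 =297.89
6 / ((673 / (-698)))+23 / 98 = -394945 / 65954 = -5.99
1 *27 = 27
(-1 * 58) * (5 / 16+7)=-3393 / 8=-424.12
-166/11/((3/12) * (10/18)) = -5976/55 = -108.65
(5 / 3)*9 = 15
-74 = -74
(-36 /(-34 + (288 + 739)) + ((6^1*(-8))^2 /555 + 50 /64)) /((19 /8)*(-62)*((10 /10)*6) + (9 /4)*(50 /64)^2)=-1228094848 /221253750885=-0.01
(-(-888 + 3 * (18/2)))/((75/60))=3444/5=688.80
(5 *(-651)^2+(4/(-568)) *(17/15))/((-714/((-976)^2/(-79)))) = 1074858331865152/30036195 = 35785435.93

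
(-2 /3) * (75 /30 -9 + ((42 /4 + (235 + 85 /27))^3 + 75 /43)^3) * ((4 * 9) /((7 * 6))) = -2076008660752559696967.65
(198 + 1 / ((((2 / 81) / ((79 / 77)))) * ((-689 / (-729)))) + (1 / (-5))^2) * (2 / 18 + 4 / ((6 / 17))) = 66121115843 / 23873850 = 2769.60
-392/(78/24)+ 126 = 70/13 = 5.38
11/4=2.75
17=17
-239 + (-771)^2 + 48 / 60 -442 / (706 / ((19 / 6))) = 6292586657 / 10590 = 594200.82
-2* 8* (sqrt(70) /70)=-8* sqrt(70) /35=-1.91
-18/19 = -0.95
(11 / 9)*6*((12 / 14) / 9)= 44 / 63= 0.70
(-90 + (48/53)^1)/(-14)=2361/371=6.36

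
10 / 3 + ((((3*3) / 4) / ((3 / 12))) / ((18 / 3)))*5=65 / 6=10.83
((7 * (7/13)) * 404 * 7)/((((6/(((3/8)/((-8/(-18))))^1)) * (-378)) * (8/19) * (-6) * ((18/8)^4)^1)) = 0.06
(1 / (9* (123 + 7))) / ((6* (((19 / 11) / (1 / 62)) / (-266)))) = -77 / 217620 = -0.00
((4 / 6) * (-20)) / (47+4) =-40 / 153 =-0.26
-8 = -8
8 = 8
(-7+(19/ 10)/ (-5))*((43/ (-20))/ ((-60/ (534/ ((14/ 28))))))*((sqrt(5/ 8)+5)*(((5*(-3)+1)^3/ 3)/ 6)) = 53819101*sqrt(10)/ 5000+53819101/ 250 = 249314.59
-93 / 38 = -2.45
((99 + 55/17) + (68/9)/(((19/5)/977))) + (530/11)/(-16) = 522324349/255816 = 2041.80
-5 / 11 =-0.45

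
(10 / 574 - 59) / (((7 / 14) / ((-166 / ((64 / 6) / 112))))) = 8430144 / 41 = 205613.27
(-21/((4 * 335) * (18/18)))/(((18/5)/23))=-161/1608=-0.10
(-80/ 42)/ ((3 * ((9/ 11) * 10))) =-44/ 567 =-0.08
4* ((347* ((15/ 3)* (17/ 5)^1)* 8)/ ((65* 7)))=188768/ 455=414.87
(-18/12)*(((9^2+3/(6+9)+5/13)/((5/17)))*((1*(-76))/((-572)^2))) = 5138607/53167400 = 0.10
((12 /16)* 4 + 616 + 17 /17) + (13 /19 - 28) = 11261 /19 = 592.68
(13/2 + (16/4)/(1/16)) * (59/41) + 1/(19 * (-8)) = 632203/6232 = 101.44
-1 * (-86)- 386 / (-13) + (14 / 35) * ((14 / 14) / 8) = 30093 / 260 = 115.74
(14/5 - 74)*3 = -1068/5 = -213.60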